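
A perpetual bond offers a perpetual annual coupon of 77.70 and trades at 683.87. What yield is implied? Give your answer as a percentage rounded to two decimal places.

11.36%

P = C/r ⇒ r = C/P = 77.70/683.87 = 0.113618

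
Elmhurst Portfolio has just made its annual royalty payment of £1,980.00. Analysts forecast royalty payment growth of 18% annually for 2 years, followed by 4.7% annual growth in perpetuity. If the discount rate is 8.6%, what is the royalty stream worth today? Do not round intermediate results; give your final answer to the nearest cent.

D_1 = 2336.40000
D_2 = 2756.95200
Terminal value at year 2: TV = D_2×(1+g_2)/(r−g_2) = 2886.52874/0.039 = 74013.55754
P_0 = D_1/(1+r)^1 + D_2/(1+r)^2 + TV/(1+r)^2
    = 2151.38122 + 2337.59653 + 62755.47614 = 67244.45389

£67244.45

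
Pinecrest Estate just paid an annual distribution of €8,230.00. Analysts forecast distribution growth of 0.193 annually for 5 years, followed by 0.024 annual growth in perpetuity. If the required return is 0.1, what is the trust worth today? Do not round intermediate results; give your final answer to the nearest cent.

D_1 = 9818.39000
D_2 = 11713.33927
D_3 = 13974.01375
D_4 = 16670.99840
D_5 = 19888.50109
Terminal value at year 5: TV = D_5×(1+g_2)/(r−g_2) = 20365.82512/0.076 = 267971.38317
P_0 = D_1/(1+r)^1 + D_2/(1+r)^2 + D_3/(1+r)^3 + D_4/(1+r)^4 + D_5/(1+r)^5 + TV/(1+r)^5
    = 8925.80909 + 9680.44568 + 10498.88336 + 11386.51622 + 12349.19441 + 166389.14578 = 219229.99454

€219229.99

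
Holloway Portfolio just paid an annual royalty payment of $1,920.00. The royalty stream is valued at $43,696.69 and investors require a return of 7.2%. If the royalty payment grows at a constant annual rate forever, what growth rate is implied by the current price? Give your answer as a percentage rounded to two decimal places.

P = D₀(1+g)/(r−g) ⇒ P(r−g) = D₀(1+g) ⇒ g(P+D₀) = P·r − D₀
g = (P·r − D₀)/(P + D₀) = ($43,696.69×0.072 − $1,920.00) / ($43,696.69 + $1,920.00) = 0.026880

2.69%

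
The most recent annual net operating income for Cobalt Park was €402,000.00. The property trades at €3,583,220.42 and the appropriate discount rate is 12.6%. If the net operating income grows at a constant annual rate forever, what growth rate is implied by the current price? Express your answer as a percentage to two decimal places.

1.24%

P = D₀(1+g)/(r−g) ⇒ P(r−g) = D₀(1+g) ⇒ g(P+D₀) = P·r − D₀
g = (P·r − D₀)/(P + D₀) = (€3,583,220.42×0.126 − €402,000.00) / (€3,583,220.42 + €402,000.00) = 0.012417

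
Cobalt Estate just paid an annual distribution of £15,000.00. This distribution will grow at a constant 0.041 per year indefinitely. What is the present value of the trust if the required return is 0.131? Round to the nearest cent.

£173500.00

D₁ = D₀ × (1 + g) = £15,000.00 × 1.041 = £15,615.0000
Growing perpetuity: P = D₁ / (r − g) = £15,615.0000 / (0.131 − 0.041) = £173,500.00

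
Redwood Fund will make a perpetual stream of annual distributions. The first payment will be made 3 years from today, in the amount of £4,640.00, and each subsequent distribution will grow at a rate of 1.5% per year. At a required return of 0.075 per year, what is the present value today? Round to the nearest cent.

Value at end of year 2: C₁ / (r − g) = £4,640.00 / (0.075 − 0.015) = £77,333.3333
Discount to today: PV = £77,333.3333 / (1 + 0.075)^2 = £77,333.3333 / 1.155625 = £66,919.06

£66919.06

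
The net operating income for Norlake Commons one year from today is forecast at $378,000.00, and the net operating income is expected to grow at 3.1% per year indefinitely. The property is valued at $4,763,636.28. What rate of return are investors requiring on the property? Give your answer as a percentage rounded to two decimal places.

11.04%

P = D₁/(r − g) ⇒ r = D₁/P + g = $378,000.0000/$4,763,636.28 + 0.031 = 0.079351 + 0.031 = 0.110351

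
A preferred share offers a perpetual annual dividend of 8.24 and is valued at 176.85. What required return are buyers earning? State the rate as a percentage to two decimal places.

4.66%

P = C/r ⇒ r = C/P = 8.24/176.85 = 0.046593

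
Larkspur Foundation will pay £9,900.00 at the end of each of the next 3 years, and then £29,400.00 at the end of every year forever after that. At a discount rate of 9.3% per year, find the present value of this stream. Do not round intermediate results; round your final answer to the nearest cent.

£267031.51

PV of 3-year annuity: £9,900.00 × [1 − (1+0.093)^−3] / 0.093 = 24926.43406
Perpetuity value at year 3: £29,400.00 / 0.093 = 316129.03226
PV of perpetuity: 316129.03226 / (1+0.093)^3 = 242105.07656
Total PV = 24926.43406 + 242105.07656 = 267031.51062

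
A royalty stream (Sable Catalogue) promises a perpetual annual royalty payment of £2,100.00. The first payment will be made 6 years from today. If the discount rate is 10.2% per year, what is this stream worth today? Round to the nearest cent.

£12668.09

Value at end of year 5: C / r = £2,100.00 / 0.102 = £20,588.2353
Discount to today: PV = £20,588.2353 / (1 + 0.102)^5 = £20,588.2353 / 1.625204 = £12,668.09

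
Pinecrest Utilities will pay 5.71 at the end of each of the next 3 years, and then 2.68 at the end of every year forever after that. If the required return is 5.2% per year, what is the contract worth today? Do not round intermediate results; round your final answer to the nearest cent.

PV of 3-year annuity: 5.71 × [1 − (1+0.052)^−3] / 0.052 = 15.49166
Perpetuity value at year 3: 2.68 / 0.052 = 51.53846
PV of perpetuity: 51.53846 / (1+0.052)^3 = 44.26742
Total PV = 15.49166 + 44.26742 = 59.75908

59.76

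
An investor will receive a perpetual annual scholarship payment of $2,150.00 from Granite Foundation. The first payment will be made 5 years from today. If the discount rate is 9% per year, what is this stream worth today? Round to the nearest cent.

$16923.49

Value at end of year 4: C / r = $2,150.00 / 0.09 = $23,888.8889
Discount to today: PV = $23,888.8889 / (1 + 0.09)^4 = $23,888.8889 / 1.411582 = $16,923.49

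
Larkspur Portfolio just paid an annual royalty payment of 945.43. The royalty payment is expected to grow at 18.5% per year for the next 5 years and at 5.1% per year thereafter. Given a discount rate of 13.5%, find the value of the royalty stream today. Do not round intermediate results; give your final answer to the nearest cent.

20064.38

D_1 = 1120.33455
D_2 = 1327.59644
D_3 = 1573.20178
D_4 = 1864.24411
D_5 = 2209.12927
Terminal value at year 5: TV = D_5×(1+g_2)/(r−g_2) = 2321.79487/0.084 = 27640.41509
P_0 = D_1/(1+r)^1 + D_2/(1+r)^2 + D_3/(1+r)^3 + D_4/(1+r)^4 + D_5/(1+r)^5 + TV/(1+r)^5
    = 987.07890 + 1030.56255 + 1075.96178 + 1123.36098 + 1172.84825 + 14674.56557 = 20064.37803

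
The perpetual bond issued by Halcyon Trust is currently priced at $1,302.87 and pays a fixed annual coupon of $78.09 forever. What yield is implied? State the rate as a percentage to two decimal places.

5.99%

P = C/r ⇒ r = C/P = $78.09/$1,302.87 = 0.059937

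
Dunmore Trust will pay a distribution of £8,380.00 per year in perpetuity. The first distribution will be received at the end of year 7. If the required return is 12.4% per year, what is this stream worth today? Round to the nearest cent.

Value at end of year 6: C / r = £8,380.00 / 0.124 = £67,580.6452
Discount to today: PV = £67,580.6452 / (1 + 0.124)^6 = £67,580.6452 / 2.016498 = £33,513.86

£33513.86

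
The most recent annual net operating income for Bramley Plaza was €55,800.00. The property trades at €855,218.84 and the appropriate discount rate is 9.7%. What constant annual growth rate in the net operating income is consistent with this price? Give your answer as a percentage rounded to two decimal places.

2.98%

P = D₀(1+g)/(r−g) ⇒ P(r−g) = D₀(1+g) ⇒ g(P+D₀) = P·r − D₀
g = (P·r − D₀)/(P + D₀) = (€855,218.84×0.097 − €55,800.00) / (€855,218.84 + €55,800.00) = 0.029809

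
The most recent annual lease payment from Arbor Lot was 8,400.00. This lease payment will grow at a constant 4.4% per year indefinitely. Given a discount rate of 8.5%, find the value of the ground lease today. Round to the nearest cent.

D₁ = D₀ × (1 + g) = 8,400.00 × 1.044 = 8,769.6000
Growing perpetuity: P = D₁ / (r − g) = 8,769.6000 / (0.085 − 0.044) = 213,892.68

213892.68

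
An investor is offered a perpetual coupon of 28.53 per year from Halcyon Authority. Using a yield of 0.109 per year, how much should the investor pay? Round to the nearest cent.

261.74

Level perpetuity: PV = C / r = 28.53 / 0.109 = 261.74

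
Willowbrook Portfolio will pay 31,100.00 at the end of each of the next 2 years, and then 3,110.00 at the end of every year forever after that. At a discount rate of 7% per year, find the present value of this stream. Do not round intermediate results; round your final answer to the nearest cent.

95035.00

PV of 2-year annuity: 31,100.00 × [1 − (1+0.07)^−2] / 0.07 = 56229.36501
Perpetuity value at year 2: 3,110.00 / 0.07 = 44428.57143
PV of perpetuity: 44428.57143 / (1+0.07)^2 = 38805.63493
Total PV = 56229.36501 + 38805.63493 = 95034.99994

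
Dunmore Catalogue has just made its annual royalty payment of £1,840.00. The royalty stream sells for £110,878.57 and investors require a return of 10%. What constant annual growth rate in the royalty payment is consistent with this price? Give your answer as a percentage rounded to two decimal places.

8.20%

P = D₀(1+g)/(r−g) ⇒ P(r−g) = D₀(1+g) ⇒ g(P+D₀) = P·r − D₀
g = (P·r − D₀)/(P + D₀) = (£110,878.57×0.1 − £1,840.00) / (£110,878.57 + £1,840.00) = 0.082044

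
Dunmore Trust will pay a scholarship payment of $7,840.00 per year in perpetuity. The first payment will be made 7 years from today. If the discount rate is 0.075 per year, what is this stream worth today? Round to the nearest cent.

$67733.58

Value at end of year 6: C / r = $7,840.00 / 0.075 = $104,533.3333
Discount to today: PV = $104,533.3333 / (1 + 0.075)^6 = $104,533.3333 / 1.543302 = $67,733.58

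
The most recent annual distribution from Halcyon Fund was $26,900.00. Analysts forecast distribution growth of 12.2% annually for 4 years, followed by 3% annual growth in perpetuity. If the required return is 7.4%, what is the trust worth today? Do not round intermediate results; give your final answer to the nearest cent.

D_1 = 30181.80000
D_2 = 33863.97960
D_3 = 37995.38511
D_4 = 42630.82209
Terminal value at year 4: TV = D_4×(1+g_2)/(r−g_2) = 43909.74676/0.044 = 997948.78995
P_0 = D_1/(1+r)^1 + D_2/(1+r)^2 + D_3/(1+r)^3 + D_4/(1+r)^4 + TV/(1+r)^4
    = 28102.23464 + 29358.20043 + 30670.29877 + 32041.03838 + 750051.58035 = 870223.35258

$870223.35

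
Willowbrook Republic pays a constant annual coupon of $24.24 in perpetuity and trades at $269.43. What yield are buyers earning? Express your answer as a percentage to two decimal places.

9.00%

P = C/r ⇒ r = C/P = $24.24/$269.43 = 0.089968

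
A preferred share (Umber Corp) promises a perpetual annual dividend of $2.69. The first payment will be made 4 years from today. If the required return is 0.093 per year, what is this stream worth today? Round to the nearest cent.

$22.15

Value at end of year 3: C / r = $2.69 / 0.093 = $28.9247
Discount to today: PV = $28.9247 / (1 + 0.093)^3 = $28.9247 / 1.305751 = $22.15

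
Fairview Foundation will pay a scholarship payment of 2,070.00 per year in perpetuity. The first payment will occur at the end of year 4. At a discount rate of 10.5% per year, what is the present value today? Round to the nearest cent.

Value at end of year 3: C / r = 2,070.00 / 0.105 = 19,714.2857
Discount to today: PV = 19,714.2857 / (1 + 0.105)^3 = 19,714.2857 / 1.349233 = 14,611.48

14611.48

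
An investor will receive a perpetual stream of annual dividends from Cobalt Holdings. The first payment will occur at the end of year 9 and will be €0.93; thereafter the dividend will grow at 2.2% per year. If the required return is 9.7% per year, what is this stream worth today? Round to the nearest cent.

€5.91

Value at end of year 8: C₁ / (r − g) = €0.93 / (0.097 − 0.022) = €12.4000
Discount to today: PV = €12.4000 / (1 + 0.097)^8 = €12.4000 / 2.097264 = €5.91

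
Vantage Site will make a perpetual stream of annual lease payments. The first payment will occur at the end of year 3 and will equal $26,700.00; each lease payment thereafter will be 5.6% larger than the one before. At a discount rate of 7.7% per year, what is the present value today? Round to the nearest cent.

Value at end of year 2: C₁ / (r − g) = $26,700.00 / (0.077 − 0.056) = $1,271,428.5714
Discount to today: PV = $1,271,428.5714 / (1 + 0.077)^2 = $1,271,428.5714 / 1.159929 = $1,096,126.20

$1096126.20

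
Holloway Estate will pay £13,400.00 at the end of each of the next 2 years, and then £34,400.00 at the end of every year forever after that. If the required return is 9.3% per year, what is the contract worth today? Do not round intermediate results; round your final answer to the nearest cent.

PV of 2-year annuity: £13,400.00 × [1 − (1+0.093)^−2] / 0.093 = 23476.51904
Perpetuity value at year 2: £34,400.00 / 0.093 = 369892.47312
PV of perpetuity: 369892.47312 / (1+0.093)^2 = 309624.39438
Total PV = 23476.51904 + 309624.39438 = 333100.91342

£333100.91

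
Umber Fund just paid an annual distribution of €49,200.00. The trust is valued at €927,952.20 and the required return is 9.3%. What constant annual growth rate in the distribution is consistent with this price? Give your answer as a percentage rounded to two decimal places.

P = D₀(1+g)/(r−g) ⇒ P(r−g) = D₀(1+g) ⇒ g(P+D₀) = P·r − D₀
g = (P·r − D₀)/(P + D₀) = (€927,952.20×0.093 − €49,200.00) / (€927,952.20 + €49,200.00) = 0.037967

3.80%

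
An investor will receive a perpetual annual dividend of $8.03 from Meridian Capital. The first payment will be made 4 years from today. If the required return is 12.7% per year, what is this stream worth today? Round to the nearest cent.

$44.17

Value at end of year 3: C / r = $8.03 / 0.127 = $63.2283
Discount to today: PV = $63.2283 / (1 + 0.127)^3 = $63.2283 / 1.431435 = $44.17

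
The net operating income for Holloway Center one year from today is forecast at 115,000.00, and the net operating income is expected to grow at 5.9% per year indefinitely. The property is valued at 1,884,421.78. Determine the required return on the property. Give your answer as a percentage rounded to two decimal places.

12.00%

P = D₁/(r − g) ⇒ r = D₁/P + g = 115,000.0000/1,884,421.78 + 0.059 = 0.061027 + 0.059 = 0.120027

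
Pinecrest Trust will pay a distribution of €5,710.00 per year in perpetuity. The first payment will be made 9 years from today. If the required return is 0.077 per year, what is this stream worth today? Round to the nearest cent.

€40965.64

Value at end of year 8: C / r = €5,710.00 / 0.077 = €74,155.8442
Discount to today: PV = €74,155.8442 / (1 + 0.077)^8 = €74,155.8442 / 1.810196 = €40,965.64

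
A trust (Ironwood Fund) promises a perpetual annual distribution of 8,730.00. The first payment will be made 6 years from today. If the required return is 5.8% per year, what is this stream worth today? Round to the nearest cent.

113542.36

Value at end of year 5: C / r = 8,730.00 / 0.058 = 150,517.2414
Discount to today: PV = 150,517.2414 / (1 + 0.058)^5 = 150,517.2414 / 1.325648 = 113,542.36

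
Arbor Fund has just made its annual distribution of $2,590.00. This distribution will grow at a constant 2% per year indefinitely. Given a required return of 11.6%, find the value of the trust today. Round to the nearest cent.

D₁ = D₀ × (1 + g) = $2,590.00 × 1.02 = $2,641.8000
Growing perpetuity: P = D₁ / (r − g) = $2,641.8000 / (0.116 − 0.02) = $27,518.75

$27518.75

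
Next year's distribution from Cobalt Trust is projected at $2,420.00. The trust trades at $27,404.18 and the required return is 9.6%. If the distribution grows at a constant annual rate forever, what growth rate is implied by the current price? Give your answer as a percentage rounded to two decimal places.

P = D₁/(r−g) ⇒ g = r − D₁/P = 0.096 − $2,420.00/$27,404.18 = 0.007692

0.77%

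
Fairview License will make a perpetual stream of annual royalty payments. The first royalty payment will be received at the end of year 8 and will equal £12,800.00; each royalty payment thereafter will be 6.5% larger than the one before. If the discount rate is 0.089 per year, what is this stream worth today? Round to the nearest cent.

£293632.13

Value at end of year 7: C₁ / (r − g) = £12,800.00 / (0.089 − 0.065) = £533,333.3333
Discount to today: PV = £533,333.3333 / (1 + 0.089)^7 = £533,333.3333 / 1.816332 = £293,632.13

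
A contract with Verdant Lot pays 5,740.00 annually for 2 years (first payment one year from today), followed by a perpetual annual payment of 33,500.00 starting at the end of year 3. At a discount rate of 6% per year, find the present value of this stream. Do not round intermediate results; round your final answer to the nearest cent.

507438.35

PV of 2-year annuity: 5,740.00 × [1 − (1+0.06)^−2] / 0.06 = 10523.67391
Perpetuity value at year 2: 33,500.00 / 0.06 = 558333.33333
PV of perpetuity: 558333.33333 / (1+0.06)^2 = 496914.67901
Total PV = 10523.67391 + 496914.67901 = 507438.35291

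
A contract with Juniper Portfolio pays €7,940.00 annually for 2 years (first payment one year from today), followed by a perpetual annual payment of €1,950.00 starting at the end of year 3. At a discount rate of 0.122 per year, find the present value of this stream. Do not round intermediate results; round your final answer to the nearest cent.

PV of 2-year annuity: €7,940.00 × [1 − (1+0.122)^−2] / 0.122 = 13383.82250
Perpetuity value at year 2: €1,950.00 / 0.122 = 15983.60656
PV of perpetuity: 15983.60656 / (1+0.122)^2 = 12696.64763
Total PV = 13383.82250 + 12696.64763 = 26080.47013

€26080.47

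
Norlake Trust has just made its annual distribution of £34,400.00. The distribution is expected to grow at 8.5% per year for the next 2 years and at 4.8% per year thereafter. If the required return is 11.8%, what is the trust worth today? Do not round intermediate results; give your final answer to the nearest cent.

£550846.15

D_1 = 37324.00000
D_2 = 40496.54000
Terminal value at year 2: TV = D_2×(1+g_2)/(r−g_2) = 42440.37392/0.07 = 606291.05600
P_0 = D_1/(1+r)^1 + D_2/(1+r)^2 + TV/(1+r)^2
    = 33384.61538 + 32399.20187 + 485062.33659 = 550846.15385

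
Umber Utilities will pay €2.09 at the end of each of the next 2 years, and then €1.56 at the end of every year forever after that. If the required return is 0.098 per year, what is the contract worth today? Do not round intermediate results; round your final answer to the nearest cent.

€16.84

PV of 2-year annuity: €2.09 × [1 − (1+0.098)^−2] / 0.098 = 3.63703
Perpetuity value at year 2: €1.56 / 0.098 = 15.91837
PV of perpetuity: 15.91837 / (1+0.098)^2 = 13.20365
Total PV = 3.63703 + 13.20365 = 16.84068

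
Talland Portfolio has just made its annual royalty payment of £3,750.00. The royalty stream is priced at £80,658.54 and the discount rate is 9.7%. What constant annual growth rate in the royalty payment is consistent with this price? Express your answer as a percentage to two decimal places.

P = D₀(1+g)/(r−g) ⇒ P(r−g) = D₀(1+g) ⇒ g(P+D₀) = P·r − D₀
g = (P·r − D₀)/(P + D₀) = (£80,658.54×0.097 − £3,750.00) / (£80,658.54 + £3,750.00) = 0.048264

4.83%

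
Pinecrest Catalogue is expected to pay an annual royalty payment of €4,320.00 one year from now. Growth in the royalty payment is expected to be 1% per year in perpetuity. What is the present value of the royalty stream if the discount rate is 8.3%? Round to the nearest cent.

Growing perpetuity: P = D₁ / (r − g) = €4,320.0000 / (0.083 − 0.01) = €59,178.08

€59178.08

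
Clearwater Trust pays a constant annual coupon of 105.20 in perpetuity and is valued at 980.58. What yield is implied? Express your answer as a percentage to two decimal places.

10.73%

P = C/r ⇒ r = C/P = 105.20/980.58 = 0.107283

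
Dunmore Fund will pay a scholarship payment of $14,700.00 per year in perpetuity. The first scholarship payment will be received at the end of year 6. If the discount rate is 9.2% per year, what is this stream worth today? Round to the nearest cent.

Value at end of year 5: C / r = $14,700.00 / 0.092 = $159,782.6087
Discount to today: PV = $159,782.6087 / (1 + 0.092)^5 = $159,782.6087 / 1.552792 = $102,900.22

$102900.22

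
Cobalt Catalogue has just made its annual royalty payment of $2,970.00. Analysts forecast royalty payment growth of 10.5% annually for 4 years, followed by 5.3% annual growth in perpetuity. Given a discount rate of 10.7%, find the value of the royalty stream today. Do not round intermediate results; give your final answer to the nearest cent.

$69324.03

D_1 = 3281.85000
D_2 = 3626.44425
D_3 = 4007.22090
D_4 = 4427.97909
Terminal value at year 4: TV = D_4×(1+g_2)/(r−g_2) = 4662.66198/0.054 = 86345.59226
P_0 = D_1/(1+r)^1 + D_2/(1+r)^2 + D_3/(1+r)^3 + D_4/(1+r)^4 + TV/(1+r)^4
    = 2964.63415 + 2959.27799 + 2953.93150 + 2948.59468 + 57497.59629 = 69324.03461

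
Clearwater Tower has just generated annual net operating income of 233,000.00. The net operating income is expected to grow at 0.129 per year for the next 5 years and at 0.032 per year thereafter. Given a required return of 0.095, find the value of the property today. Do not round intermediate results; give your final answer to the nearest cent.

5725396.29

D_1 = 263057.00000
D_2 = 296991.35300
D_3 = 335303.23754
D_4 = 378557.35518
D_5 = 427391.25400
Terminal value at year 5: TV = D_5×(1+g_2)/(r−g_2) = 441067.77413/0.063 = 7001075.77977
P_0 = D_1/(1+r)^1 + D_2/(1+r)^2 + D_3/(1+r)^3 + D_4/(1+r)^4 + D_5/(1+r)^5 + TV/(1+r)^5
    = 240234.70320 + 247694.04558 + 255385.00225 + 263314.76487 + 271490.74844 + 4447277.02204 = 5725396.28637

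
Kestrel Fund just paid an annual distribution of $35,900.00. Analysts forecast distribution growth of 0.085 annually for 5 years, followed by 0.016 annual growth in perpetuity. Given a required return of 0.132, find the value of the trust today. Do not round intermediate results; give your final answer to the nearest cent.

$412700.39

D_1 = 38951.50000
D_2 = 42262.37750
D_3 = 45854.67959
D_4 = 49752.32735
D_5 = 53981.27518
Terminal value at year 5: TV = D_5×(1+g_2)/(r−g_2) = 54844.97558/0.116 = 472801.51362
P_0 = D_1/(1+r)^1 + D_2/(1+r)^2 + D_3/(1+r)^3 + D_4/(1+r)^4 + D_5/(1+r)^5 + TV/(1+r)^5
    = 34409.45230 + 32980.79129 + 31611.44748 + 30298.95806 + 29040.96245 + 254358.77454 = 412700.38612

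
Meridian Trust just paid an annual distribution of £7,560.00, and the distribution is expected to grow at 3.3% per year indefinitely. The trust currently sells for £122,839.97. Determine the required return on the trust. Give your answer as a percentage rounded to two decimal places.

9.66%

D₁ = £7,560.00 × 1.033 = £7,809.4800
P = D₁/(r − g) ⇒ r = D₁/P + g = £7,809.4800/£122,839.97 + 0.033 = 0.063574 + 0.033 = 0.096574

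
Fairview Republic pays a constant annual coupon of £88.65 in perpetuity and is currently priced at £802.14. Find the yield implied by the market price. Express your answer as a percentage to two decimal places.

11.05%

P = C/r ⇒ r = C/P = £88.65/£802.14 = 0.110517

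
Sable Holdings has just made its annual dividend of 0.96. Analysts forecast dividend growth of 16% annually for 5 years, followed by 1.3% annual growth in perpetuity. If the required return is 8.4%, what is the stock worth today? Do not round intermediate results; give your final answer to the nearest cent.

25.13

D_1 = 1.11360
D_2 = 1.29178
D_3 = 1.49846
D_4 = 1.73821
D_5 = 2.01633
Terminal value at year 5: TV = D_5×(1+g_2)/(r−g_2) = 2.04254/0.071 = 28.76817
P_0 = D_1/(1+r)^1 + D_2/(1+r)^2 + D_3/(1+r)^3 + D_4/(1+r)^4 + D_5/(1+r)^5 + TV/(1+r)^5
    = 1.02731 + 1.09933 + 1.17641 + 1.25889 + 1.34715 + 19.22055 = 25.12963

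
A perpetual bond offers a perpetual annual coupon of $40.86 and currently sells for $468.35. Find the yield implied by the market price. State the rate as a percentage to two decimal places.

P = C/r ⇒ r = C/P = $40.86/$468.35 = 0.087242

8.72%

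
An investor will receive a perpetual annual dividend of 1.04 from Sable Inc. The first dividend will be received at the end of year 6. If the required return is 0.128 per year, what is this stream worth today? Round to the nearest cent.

4.45

Value at end of year 5: C / r = 1.04 / 0.128 = 8.1250
Discount to today: PV = 8.1250 / (1 + 0.128)^5 = 8.1250 / 1.826188 = 4.45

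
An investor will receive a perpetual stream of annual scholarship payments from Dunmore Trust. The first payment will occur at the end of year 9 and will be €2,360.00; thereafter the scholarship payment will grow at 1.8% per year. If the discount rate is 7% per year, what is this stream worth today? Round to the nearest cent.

€26414.26

Value at end of year 8: C₁ / (r − g) = €2,360.00 / (0.07 − 0.018) = €45,384.6154
Discount to today: PV = €45,384.6154 / (1 + 0.07)^8 = €45,384.6154 / 1.718186 = €26,414.26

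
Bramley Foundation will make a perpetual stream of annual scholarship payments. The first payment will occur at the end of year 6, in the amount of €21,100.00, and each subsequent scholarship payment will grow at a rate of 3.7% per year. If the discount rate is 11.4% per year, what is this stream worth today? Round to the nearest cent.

€159722.38

Value at end of year 5: C₁ / (r − g) = €21,100.00 / (0.114 − 0.037) = €274,025.9740
Discount to today: PV = €274,025.9740 / (1 + 0.114)^5 = €274,025.9740 / 1.715639 = €159,722.38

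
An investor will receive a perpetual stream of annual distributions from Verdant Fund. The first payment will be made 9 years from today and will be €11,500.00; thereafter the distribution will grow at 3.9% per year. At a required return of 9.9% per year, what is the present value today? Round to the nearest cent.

Value at end of year 8: C₁ / (r − g) = €11,500.00 / (0.099 − 0.039) = €191,666.6667
Discount to today: PV = €191,666.6667 / (1 + 0.099)^8 = €191,666.6667 / 2.128049 = €90,066.87

€90066.87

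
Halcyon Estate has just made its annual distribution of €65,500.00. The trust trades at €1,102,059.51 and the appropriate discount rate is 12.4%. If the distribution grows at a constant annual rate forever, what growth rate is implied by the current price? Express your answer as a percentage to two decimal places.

6.09%

P = D₀(1+g)/(r−g) ⇒ P(r−g) = D₀(1+g) ⇒ g(P+D₀) = P·r − D₀
g = (P·r − D₀)/(P + D₀) = (€1,102,059.51×0.124 − €65,500.00) / (€1,102,059.51 + €65,500.00) = 0.060944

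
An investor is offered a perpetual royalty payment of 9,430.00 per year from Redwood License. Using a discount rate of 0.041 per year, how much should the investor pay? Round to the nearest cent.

Level perpetuity: PV = C / r = 9,430.00 / 0.041 = 230,000.00

230000.00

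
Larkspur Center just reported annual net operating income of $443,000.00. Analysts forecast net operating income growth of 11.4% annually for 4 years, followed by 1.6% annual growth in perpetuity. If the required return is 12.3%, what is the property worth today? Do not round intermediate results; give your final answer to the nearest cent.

D_1 = 493502.00000
D_2 = 549761.22800
D_3 = 612434.00799
D_4 = 682251.48490
Terminal value at year 4: TV = D_4×(1+g_2)/(r−g_2) = 693167.50866/0.107 = 6478201.01553
P_0 = D_1/(1+r)^1 + D_2/(1+r)^2 + D_3/(1+r)^3 + D_4/(1+r)^4 + TV/(1+r)^4
    = 439449.68833 + 435927.82975 + 432434.19620 + 428968.56151 + 4073196.80832 = 5809977.08411

$5809977.08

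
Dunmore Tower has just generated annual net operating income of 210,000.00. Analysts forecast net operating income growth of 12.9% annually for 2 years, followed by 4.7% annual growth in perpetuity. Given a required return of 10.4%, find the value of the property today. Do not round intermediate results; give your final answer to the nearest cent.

D_1 = 237090.00000
D_2 = 267674.61000
Terminal value at year 2: TV = D_2×(1+g_2)/(r−g_2) = 280255.31667/0.057 = 4916759.94158
P_0 = D_1/(1+r)^1 + D_2/(1+r)^2 + TV/(1+r)^2
    = 214755.43478 + 219618.55604 + 4034046.10834 = 4468420.09916

4468420.10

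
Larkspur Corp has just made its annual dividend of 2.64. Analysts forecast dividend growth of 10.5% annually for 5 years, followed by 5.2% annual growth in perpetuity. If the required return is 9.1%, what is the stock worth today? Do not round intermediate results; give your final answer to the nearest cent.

D_1 = 2.91720
D_2 = 3.22351
D_3 = 3.56197
D_4 = 3.93598
D_5 = 4.34926
Terminal value at year 5: TV = D_5×(1+g_2)/(r−g_2) = 4.57542/0.039 = 117.31849
P_0 = D_1/(1+r)^1 + D_2/(1+r)^2 + D_3/(1+r)^3 + D_4/(1+r)^4 + D_5/(1+r)^5 + TV/(1+r)^5
    = 2.67388 + 2.70819 + 2.74294 + 2.77814 + 2.81379 + 75.90016 = 89.61710

89.62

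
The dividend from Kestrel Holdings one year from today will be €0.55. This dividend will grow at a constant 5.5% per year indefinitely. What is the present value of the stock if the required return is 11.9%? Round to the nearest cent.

€8.59

Growing perpetuity: P = D₁ / (r − g) = €0.5500 / (0.119 − 0.055) = €8.59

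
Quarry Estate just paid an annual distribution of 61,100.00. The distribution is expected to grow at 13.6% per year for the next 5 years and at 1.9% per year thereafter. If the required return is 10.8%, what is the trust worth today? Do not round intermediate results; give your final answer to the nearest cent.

D_1 = 69409.60000
D_2 = 78849.30560
D_3 = 89572.81116
D_4 = 101754.71348
D_5 = 115593.35451
Terminal value at year 5: TV = D_5×(1+g_2)/(r−g_2) = 117789.62825/0.089 = 1323478.96908
P_0 = D_1/(1+r)^1 + D_2/(1+r)^2 + D_3/(1+r)^3 + D_4/(1+r)^4 + D_5/(1+r)^5 + TV/(1+r)^5
    = 62644.04332 + 64227.10579 + 65850.17344 + 67514.25725 + 69220.39371 + 792534.62016 = 1121990.59367

1121990.59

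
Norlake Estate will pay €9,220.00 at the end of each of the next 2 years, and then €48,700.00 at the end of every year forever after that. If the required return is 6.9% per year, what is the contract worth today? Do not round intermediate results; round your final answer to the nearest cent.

PV of 2-year annuity: €9,220.00 × [1 − (1+0.069)^−2] / 0.069 = 16693.06180
Perpetuity value at year 2: €48,700.00 / 0.069 = 705797.10145
PV of perpetuity: 705797.10145 / (1+0.069)^2 = 617624.42142
Total PV = 16693.06180 + 617624.42142 = 634317.48323

€634317.48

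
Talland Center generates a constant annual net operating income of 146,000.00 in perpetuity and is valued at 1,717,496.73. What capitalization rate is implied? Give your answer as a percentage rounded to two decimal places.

8.50%

P = C/r ⇒ r = C/P = 146,000.00/1,717,496.73 = 0.085007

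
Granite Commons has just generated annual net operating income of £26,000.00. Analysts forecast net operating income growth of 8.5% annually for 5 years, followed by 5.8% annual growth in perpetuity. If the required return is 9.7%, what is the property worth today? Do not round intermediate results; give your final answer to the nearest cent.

£793385.75

D_1 = 28210.00000
D_2 = 30607.85000
D_3 = 33209.51725
D_4 = 36032.32622
D_5 = 39095.07394
Terminal value at year 5: TV = D_5×(1+g_2)/(r−g_2) = 41362.58823/0.039 = 1060579.18547
P_0 = D_1/(1+r)^1 + D_2/(1+r)^2 + D_3/(1+r)^3 + D_4/(1+r)^4 + D_5/(1+r)^5 + TV/(1+r)^5
    = 25715.58797 + 25434.28710 + 25156.06335 + 24880.88308 + 24608.71298 + 667590.21374 = 793385.74822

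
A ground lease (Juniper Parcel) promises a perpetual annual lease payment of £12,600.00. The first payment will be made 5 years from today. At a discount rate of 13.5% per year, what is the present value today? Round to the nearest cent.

Value at end of year 4: C / r = £12,600.00 / 0.135 = £93,333.3333
Discount to today: PV = £93,333.3333 / (1 + 0.135)^4 = £93,333.3333 / 1.659524 = £56,241.04

£56241.04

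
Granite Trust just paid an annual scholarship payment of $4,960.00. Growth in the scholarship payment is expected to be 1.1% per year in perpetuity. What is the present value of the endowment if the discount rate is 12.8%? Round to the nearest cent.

$42859.49

D₁ = D₀ × (1 + g) = $4,960.00 × 1.011 = $5,014.5600
Growing perpetuity: P = D₁ / (r − g) = $5,014.5600 / (0.128 − 0.011) = $42,859.49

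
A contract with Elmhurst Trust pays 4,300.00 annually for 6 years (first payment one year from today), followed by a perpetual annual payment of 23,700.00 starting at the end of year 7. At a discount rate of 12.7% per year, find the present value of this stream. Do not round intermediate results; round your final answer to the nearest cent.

PV of 6-year annuity: 4,300.00 × [1 − (1+0.127)^−6] / 0.127 = 17334.03745
Perpetuity value at year 6: 23,700.00 / 0.127 = 186614.17323
PV of perpetuity: 186614.17323 / (1+0.127)^6 = 91075.40869
Total PV = 17334.03745 + 91075.40869 = 108409.44614

108409.45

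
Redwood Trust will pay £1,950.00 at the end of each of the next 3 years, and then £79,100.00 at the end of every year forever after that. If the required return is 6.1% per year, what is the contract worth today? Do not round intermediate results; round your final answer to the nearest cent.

£1090879.39

PV of 3-year annuity: £1,950.00 × [1 − (1+0.061)^−3] / 0.061 = 5202.74454
Perpetuity value at year 3: £79,100.00 / 0.061 = 1296721.31148
PV of perpetuity: 1296721.31148 / (1+0.061)^3 = 1085676.64842
Total PV = 5202.74454 + 1085676.64842 = 1090879.39296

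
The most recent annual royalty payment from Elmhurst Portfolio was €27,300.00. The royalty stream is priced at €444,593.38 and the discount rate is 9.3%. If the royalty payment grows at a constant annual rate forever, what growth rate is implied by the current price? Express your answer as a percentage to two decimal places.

2.98%

P = D₀(1+g)/(r−g) ⇒ P(r−g) = D₀(1+g) ⇒ g(P+D₀) = P·r − D₀
g = (P·r − D₀)/(P + D₀) = (€444,593.38×0.093 − €27,300.00) / (€444,593.38 + €27,300.00) = 0.029768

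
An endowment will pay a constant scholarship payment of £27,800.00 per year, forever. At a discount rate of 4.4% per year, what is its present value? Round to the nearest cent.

Level perpetuity: PV = C / r = £27,800.00 / 0.044 = £631,818.18

£631818.18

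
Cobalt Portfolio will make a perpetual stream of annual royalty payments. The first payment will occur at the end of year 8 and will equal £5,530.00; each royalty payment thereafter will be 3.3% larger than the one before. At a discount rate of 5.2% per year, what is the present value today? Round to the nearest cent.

£204108.62

Value at end of year 7: C₁ / (r − g) = £5,530.00 / (0.052 − 0.033) = £291,052.6316
Discount to today: PV = £291,052.6316 / (1 + 0.052)^7 = £291,052.6316 / 1.425969 = £204,108.62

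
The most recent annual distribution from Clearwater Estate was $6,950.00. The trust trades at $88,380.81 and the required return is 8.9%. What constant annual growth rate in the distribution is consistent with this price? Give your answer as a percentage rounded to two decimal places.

P = D₀(1+g)/(r−g) ⇒ P(r−g) = D₀(1+g) ⇒ g(P+D₀) = P·r − D₀
g = (P·r − D₀)/(P + D₀) = ($88,380.81×0.089 − $6,950.00) / ($88,380.81 + $6,950.00) = 0.009608

0.96%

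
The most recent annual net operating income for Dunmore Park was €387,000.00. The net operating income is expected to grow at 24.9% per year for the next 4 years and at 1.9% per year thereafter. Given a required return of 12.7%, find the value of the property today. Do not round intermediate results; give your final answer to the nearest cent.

€7523066.92

D_1 = 483363.00000
D_2 = 603720.38700
D_3 = 754046.76336
D_4 = 941804.40744
Terminal value at year 4: TV = D_4×(1+g_2)/(r−g_2) = 959698.69118/0.108 = 8886098.99242
P_0 = D_1/(1+r)^1 + D_2/(1+r)^2 + D_3/(1+r)^3 + D_4/(1+r)^4 + TV/(1+r)^4
    = 428893.52263 + 475322.10272 + 526776.66929 + 583801.29543 + 5508273.33370 = 7523066.92376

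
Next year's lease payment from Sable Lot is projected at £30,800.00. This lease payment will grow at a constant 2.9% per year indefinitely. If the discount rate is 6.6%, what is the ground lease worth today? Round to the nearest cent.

£832432.43

Growing perpetuity: P = D₁ / (r − g) = £30,800.0000 / (0.066 − 0.029) = £832,432.43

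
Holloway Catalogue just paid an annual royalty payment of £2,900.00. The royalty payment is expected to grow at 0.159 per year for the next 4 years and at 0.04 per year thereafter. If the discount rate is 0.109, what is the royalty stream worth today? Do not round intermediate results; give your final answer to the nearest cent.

£65110.03

D_1 = 3361.10000
D_2 = 3895.51490
D_3 = 4514.90177
D_4 = 5232.77115
Terminal value at year 4: TV = D_4×(1+g_2)/(r−g_2) = 5442.08200/0.069 = 78870.75357
P_0 = D_1/(1+r)^1 + D_2/(1+r)^2 + D_3/(1+r)^3 + D_4/(1+r)^4 + TV/(1+r)^4
    = 3030.74842 + 3167.39172 + 3310.19568 + 3459.43804 + 52142.25458 = 65110.02845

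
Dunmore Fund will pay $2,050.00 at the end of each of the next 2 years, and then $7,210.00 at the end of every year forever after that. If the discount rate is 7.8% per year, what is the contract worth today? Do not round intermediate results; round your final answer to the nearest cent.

$83208.96

PV of 2-year annuity: $2,050.00 × [1 − (1+0.078)^−2] / 0.078 = 3665.74189
Perpetuity value at year 2: $7,210.00 / 0.078 = 92435.89744
PV of perpetuity: 92435.89744 / (1+0.078)^2 = 79543.21498
Total PV = 3665.74189 + 79543.21498 = 83208.95687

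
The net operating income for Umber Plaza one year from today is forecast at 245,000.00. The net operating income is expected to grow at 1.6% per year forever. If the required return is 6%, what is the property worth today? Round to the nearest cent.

5568181.82

Growing perpetuity: P = D₁ / (r − g) = 245,000.0000 / (0.06 − 0.016) = 5,568,181.82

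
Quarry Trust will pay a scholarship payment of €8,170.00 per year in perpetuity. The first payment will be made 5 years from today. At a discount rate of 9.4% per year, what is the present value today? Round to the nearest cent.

€60677.11

Value at end of year 4: C / r = €8,170.00 / 0.094 = €86,914.8936
Discount to today: PV = €86,914.8936 / (1 + 0.094)^4 = €86,914.8936 / 1.432416 = €60,677.11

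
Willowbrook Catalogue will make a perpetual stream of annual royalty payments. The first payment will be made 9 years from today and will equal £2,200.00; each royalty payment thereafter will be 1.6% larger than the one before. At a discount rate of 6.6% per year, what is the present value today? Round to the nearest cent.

Value at end of year 8: C₁ / (r − g) = £2,200.00 / (0.066 − 0.016) = £44,000.0000
Discount to today: PV = £44,000.0000 / (1 + 0.066)^8 = £44,000.0000 / 1.667468 = £26,387.31

£26387.31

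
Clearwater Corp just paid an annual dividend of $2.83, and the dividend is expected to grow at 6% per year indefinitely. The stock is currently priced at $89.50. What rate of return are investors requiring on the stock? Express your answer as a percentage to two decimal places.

9.35%

D₁ = $2.83 × 1.06 = $2.9998
P = D₁/(r − g) ⇒ r = D₁/P + g = $2.9998/$89.50 + 0.06 = 0.033517 + 0.06 = 0.093517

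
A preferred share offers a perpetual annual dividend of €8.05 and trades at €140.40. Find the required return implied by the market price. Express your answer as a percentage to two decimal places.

5.73%

P = C/r ⇒ r = C/P = €8.05/€140.40 = 0.057336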